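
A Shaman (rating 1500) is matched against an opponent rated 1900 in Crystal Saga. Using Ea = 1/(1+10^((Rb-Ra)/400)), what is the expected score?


Elo expected score: Ea = 1/(1 + 10^((Rb-Ra)/400))
Rb - Ra = 1900 - 1500 = 400
(Rb-Ra)/400 = 400/400 = 1.0
10^1.0 = 10.0
Ea = 1/(1 + 10.0) = 1/11.0 = 0.0909

0.0909


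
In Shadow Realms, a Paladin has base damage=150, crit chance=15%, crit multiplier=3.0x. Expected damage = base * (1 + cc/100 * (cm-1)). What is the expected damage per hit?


E[dmg] = base * (1 + crit_chance * (crit_mult - 1))
cc as decimal = 15/100 = 0.15
cm - 1 = 3.0 - 1 = 2.0
Bonus factor = 0.15 * 2.0 = 0.3
Total multiplier = 1 + 0.3 = 1.3
Expected damage = 150 * 1.3 = 195.00

195.00 damage


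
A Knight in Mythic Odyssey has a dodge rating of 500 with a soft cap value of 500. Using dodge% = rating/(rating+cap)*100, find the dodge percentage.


dodge% = 500 / (500 + 500) * 100
= 500 / 1000 * 100
= 0.5 * 100
= 50.00%

50.00%


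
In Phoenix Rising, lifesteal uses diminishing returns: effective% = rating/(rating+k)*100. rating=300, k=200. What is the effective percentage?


effective% = rating / (rating + k) * 100
= 300 / (300 + 200) * 100
= 300 / 500 * 100
= 0.6 * 100
= 60.00%

60.00%


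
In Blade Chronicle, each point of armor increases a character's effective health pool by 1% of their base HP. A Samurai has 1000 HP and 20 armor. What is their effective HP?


EHP = 1000 * (1 + 20/100)
= 1000 * (1 + 0.2)
= 1000 * 1.2
= 1200.0

1200.0 EHP


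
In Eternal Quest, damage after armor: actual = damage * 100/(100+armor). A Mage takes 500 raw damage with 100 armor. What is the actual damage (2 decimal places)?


actual = 500 * 100 / (100 + 100)
= 500 * 100 / 200
= 50000 / 200
= 250.00

250.00 damage


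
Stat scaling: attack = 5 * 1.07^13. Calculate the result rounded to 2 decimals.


value = base * growth^level
= 5 * 1.07^13
= 5 * 2.409845
= 12.05

12.05 attack


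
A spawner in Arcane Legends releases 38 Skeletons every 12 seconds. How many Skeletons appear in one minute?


Spawns per minute = count * (60 / interval)
= 38 * (60 / 12)
= 38 * 5.0
= 190.0

190.0 per minute


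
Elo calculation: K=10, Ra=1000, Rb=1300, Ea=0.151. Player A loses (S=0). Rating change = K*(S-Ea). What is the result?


Elo update: delta = K * (S - Ea), where S = 0 (loses)
S - Ea = 0 - 0.151 = -0.151
Rating change = 10 * -0.151
= -1.51

-1.51 rating points


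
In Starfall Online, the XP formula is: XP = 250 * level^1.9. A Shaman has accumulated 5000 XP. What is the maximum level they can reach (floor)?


XP = 250 * level^1.9, so level = (XP / 250)^(1/1.9)
= (5000 / 250)^(1/1.9)
= 20.0^0.5263
= 4.839
Floor: level = 4

level 4


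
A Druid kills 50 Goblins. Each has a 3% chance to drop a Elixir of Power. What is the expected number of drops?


Expected drops = kills * (drop_rate / 100)
= 50 * (3 / 100)
= 50 * 0.03
= 1.5

1.5 drops


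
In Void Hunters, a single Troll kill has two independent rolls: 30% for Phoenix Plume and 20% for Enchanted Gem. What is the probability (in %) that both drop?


For independent events, P(both) = P(A) * P(B)
= 30% * 20%
= 600 / 100 %
= 6.0%

6.0%


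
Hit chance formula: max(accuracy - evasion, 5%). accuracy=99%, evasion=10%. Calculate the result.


accuracy - evasion = 99 - 10 = 89
Apply floor: max(89, 5) = 89
Hit chance = 89%

89%


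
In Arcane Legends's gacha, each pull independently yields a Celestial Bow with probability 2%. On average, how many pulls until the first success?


Expected pulls for a geometric distribution = 1/p = 100 / rate%
= 100 / 2
= 50.0

50.0 pulls


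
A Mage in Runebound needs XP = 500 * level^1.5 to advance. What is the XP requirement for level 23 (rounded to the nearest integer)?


XP = 500 * level^1.5
Substitute level = 23:
XP = 500 * 23^1.5
= 500 * 110.3041
= 55152

55152 XP


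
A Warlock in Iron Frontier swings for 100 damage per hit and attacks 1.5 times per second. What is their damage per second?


DPS = damage * attack_speed
= 100 * 1.5
= 150.0

150.0 DPS


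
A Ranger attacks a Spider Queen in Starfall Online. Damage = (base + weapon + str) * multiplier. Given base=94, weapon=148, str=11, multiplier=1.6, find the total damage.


Sum base + weapon + str = 94 + 148 + 11 = 253
Multiply by 1.6:
253 * 1.6 = 404.8

404.8 damage


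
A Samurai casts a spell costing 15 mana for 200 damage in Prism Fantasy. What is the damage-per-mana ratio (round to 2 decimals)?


Efficiency = damage / mana
= 200 / 15
= 13.33

13.33 dmg/mana


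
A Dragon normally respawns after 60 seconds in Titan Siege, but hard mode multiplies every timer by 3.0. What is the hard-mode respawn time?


Respawn time = base * multiplier
= 60 * 3.0
= 180.0 seconds

180.0 seconds


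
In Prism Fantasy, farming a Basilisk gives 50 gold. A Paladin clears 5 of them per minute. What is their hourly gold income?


Gold per minute = 50 * 5 = 250
Gold per hour = 250 * 60 = 15000

15000 gold/hour


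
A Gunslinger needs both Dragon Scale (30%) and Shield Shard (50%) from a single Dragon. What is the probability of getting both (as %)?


For independent events, P(both) = P(A) * P(B)
= 30% * 50%
= 1500 / 100 %
= 15.0%

15.0%


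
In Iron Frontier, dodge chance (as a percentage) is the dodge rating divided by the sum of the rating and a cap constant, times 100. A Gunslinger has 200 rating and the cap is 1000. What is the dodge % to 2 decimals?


dodge% = 200 / (200 + 1000) * 100
= 200 / 1200 * 100
= 0.166667 * 100
= 16.67%

16.67%


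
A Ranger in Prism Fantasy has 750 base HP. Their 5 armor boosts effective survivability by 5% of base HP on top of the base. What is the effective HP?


EHP = 750 * (1 + 5/100)
= 750 * (1 + 0.05)
= 750 * 1.05
= 787.5

787.5 EHP


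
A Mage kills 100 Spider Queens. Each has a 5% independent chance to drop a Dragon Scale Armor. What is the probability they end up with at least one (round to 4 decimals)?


P(at least one) = 1 - P(none) = 1 - (1-p)^n
p = 5/100 = 0.05
1 - p = 0.95
(1 - p)^100 = 0.95^100 = 0.005921
P(at least one) = 1 - 0.005921 = 0.9941

0.9941


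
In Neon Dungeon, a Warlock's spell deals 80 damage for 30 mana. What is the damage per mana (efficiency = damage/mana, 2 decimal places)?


Efficiency = damage / mana
= 80 / 30
= 2.67

2.67 dmg/mana


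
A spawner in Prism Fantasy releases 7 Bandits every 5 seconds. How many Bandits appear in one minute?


Spawns per minute = count * (60 / interval)
= 7 * (60 / 5)
= 7 * 12.0
= 84.0

84.0 per minute


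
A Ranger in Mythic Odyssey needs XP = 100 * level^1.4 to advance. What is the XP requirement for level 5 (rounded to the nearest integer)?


XP = 100 * level^1.4
Substitute level = 5:
XP = 100 * 5^1.4
= 100 * 9.5183
= 952

952 XP


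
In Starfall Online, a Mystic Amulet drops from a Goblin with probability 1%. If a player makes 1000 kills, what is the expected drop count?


Expected drops = kills * (drop_rate / 100)
= 1000 * (1 / 100)
= 1000 * 0.01
= 10.0

10.0 drops


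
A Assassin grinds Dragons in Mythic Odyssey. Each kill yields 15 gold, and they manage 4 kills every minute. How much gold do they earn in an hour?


Gold per minute = 15 * 4 = 60
Gold per hour = 60 * 60 = 3600

3600 gold/hour


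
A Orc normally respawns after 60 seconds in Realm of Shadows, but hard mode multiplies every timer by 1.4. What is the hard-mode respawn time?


Respawn time = base * multiplier
= 60 * 1.4
= 84.0 seconds

84.0 seconds


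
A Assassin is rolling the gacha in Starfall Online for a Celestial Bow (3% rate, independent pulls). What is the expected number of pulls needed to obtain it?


Expected pulls for a geometric distribution = 1/p = 100 / rate%
= 100 / 3
= 33.33

33.33 pulls


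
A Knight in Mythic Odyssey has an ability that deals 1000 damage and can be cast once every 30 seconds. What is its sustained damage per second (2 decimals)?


DPS = damage / cooldown
= 1000 / 30
= 33.33

33.33 DPS


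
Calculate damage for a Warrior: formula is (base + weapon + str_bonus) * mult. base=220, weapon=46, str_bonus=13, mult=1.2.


Sum base + weapon + str = 220 + 46 + 13 = 279
Multiply by 1.2:
279 * 1.2 = 334.8

334.8 damage


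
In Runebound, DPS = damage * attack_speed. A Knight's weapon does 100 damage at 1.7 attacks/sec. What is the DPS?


DPS = damage * attack_speed
= 100 * 1.7
= 170.0

170.0 DPS


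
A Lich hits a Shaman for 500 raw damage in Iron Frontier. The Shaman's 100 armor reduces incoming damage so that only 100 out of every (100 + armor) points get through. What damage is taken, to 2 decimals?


actual = 500 * 100 / (100 + 100)
= 500 * 100 / 200
= 50000 / 200
= 250.00

250.00 damage


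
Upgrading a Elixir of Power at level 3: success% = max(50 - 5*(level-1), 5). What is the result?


raw_rate = 50 - 5 * (3 - 1)
= 50 - 5 * 2
= 50 - 10
= 40
Apply floor: max(40, 5) = 40%

40%


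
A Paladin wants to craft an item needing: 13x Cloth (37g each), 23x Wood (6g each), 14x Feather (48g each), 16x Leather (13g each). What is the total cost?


Cost breakdown:
  Cloth: 13 * 37 = 481
  Wood: 23 * 6 = 138
  Feather: 14 * 48 = 672
  Leather: 16 * 13 = 208
Total = 481 + 138 + 672 + 208 = 1499

1499 gold


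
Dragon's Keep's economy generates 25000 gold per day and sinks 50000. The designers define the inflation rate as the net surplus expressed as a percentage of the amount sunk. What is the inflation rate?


Net gold = 25000 - 50000 = -25000
Inflation rate = net / sunk * 100 = -25000 / 50000 * 100
= -0.5 * 100
= -50.00%

-50.00%


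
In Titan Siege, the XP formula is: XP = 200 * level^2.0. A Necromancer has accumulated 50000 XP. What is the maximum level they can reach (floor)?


XP = 200 * level^2.0, so level = (XP / 200)^(1/2.0)
= (50000 / 200)^(1/2.0)
= 250.0^0.5
= 15.8114
Floor: level = 15

level 15


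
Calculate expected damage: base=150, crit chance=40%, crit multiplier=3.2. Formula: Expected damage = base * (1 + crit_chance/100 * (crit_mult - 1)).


E[dmg] = base * (1 + crit_chance * (crit_mult - 1))
cc as decimal = 40/100 = 0.4
cm - 1 = 3.2 - 1 = 2.2
Bonus factor = 0.4 * 2.2 = 0.88
Total multiplier = 1 + 0.88 = 1.88
Expected damage = 150 * 1.88 = 282.00

282.00 damage


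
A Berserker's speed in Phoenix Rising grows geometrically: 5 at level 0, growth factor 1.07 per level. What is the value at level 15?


value = base * growth^level
= 5 * 1.07^15
= 5 * 2.759032
= 13.80

13.80 speed


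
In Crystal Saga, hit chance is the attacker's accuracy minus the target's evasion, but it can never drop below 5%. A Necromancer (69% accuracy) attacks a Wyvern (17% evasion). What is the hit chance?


accuracy - evasion = 69 - 17 = 52
Apply floor: max(52, 5) = 52
Hit chance = 52%

52%


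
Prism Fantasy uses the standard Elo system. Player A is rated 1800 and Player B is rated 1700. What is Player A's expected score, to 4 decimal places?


Elo expected score: Ea = 1/(1 + 10^((Rb-Ra)/400))
Rb - Ra = 1700 - 1800 = -100
(Rb-Ra)/400 = -100/400 = -0.25
10^-0.25 = 0.562341
Ea = 1/(1 + 0.562341) = 1/1.562341 = 0.6401

0.6401


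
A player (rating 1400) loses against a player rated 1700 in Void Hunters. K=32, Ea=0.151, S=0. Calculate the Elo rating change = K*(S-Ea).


Elo update: delta = K * (S - Ea), where S = 0 (loses)
S - Ea = 0 - 0.151 = -0.151
Rating change = 32 * -0.151
= -4.83

-4.83 rating points


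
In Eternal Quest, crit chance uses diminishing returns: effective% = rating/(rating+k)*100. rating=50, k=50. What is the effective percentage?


effective% = rating / (rating + k) * 100
= 50 / (50 + 50) * 100
= 50 / 100 * 100
= 0.5 * 100
= 50.00%

50.00%


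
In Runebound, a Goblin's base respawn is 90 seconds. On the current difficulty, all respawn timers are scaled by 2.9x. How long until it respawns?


Respawn time = base * multiplier
= 90 * 2.9
= 261.0 seconds

261.0 seconds


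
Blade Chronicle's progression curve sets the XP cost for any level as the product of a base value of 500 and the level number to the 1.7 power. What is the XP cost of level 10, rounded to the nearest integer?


XP = 500 * level^1.7
Substitute level = 10:
XP = 500 * 10^1.7
= 500 * 50.1187
= 25059

25059 XP


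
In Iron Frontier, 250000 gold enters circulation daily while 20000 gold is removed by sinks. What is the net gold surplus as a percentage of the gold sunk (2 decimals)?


Net gold = 250000 - 20000 = 230000
Inflation rate = net / sunk * 100 = 230000 / 20000 * 100
= 11.5 * 100
= 1150.00%

1150.00%


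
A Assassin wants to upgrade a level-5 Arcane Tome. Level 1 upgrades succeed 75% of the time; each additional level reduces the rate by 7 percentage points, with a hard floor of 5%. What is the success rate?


raw_rate = 75 - 7 * (5 - 1)
= 75 - 7 * 4
= 75 - 28
= 47
Apply floor: max(47, 5) = 47%

47%


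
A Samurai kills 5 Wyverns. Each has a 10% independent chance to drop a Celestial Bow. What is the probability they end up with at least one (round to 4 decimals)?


P(at least one) = 1 - P(none) = 1 - (1-p)^n
p = 10/100 = 0.1
1 - p = 0.9
(1 - p)^5 = 0.9^5 = 0.590490
P(at least one) = 1 - 0.590490 = 0.4095

0.4095


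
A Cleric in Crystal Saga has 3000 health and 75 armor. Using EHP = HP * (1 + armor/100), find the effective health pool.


EHP = 3000 * (1 + 75/100)
= 3000 * (1 + 0.75)
= 3000 * 1.75
= 5250.0

5250.0 EHP


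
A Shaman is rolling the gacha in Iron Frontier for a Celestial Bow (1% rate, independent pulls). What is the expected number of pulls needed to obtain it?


Expected pulls for a geometric distribution = 1/p = 100 / rate%
= 100 / 1
= 100.0

100.0 pulls


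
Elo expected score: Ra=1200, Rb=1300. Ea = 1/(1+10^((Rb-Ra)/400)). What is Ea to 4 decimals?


Elo expected score: Ea = 1/(1 + 10^((Rb-Ra)/400))
Rb - Ra = 1300 - 1200 = 100
(Rb-Ra)/400 = 100/400 = 0.25
10^0.25 = 1.778279
Ea = 1/(1 + 1.778279) = 1/2.778279 = 0.3599

0.3599


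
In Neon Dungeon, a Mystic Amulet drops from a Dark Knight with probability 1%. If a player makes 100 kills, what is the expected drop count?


Expected drops = kills * (drop_rate / 100)
= 100 * (1 / 100)
= 100 * 0.01
= 1.0

1.0 drops


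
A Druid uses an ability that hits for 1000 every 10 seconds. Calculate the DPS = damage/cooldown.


DPS = damage / cooldown
= 1000 / 10
= 100.00

100.00 DPS


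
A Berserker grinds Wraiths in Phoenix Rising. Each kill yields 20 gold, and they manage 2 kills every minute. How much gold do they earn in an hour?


Gold per minute = 20 * 2 = 40
Gold per hour = 40 * 60 = 2400

2400 gold/hour


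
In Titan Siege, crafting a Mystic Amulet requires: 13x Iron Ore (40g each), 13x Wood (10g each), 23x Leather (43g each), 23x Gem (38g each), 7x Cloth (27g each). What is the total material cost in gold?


Cost breakdown:
  Iron Ore: 13 * 40 = 520
  Wood: 13 * 10 = 130
  Leather: 23 * 43 = 989
  Gem: 23 * 38 = 874
  Cloth: 7 * 27 = 189
Total = 520 + 130 + 989 + 874 + 189 = 2702

2702 gold


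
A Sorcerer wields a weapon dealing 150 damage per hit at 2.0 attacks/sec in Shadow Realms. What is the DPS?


DPS = damage * attack_speed
= 150 * 2.0
= 300.0

300.0 DPS


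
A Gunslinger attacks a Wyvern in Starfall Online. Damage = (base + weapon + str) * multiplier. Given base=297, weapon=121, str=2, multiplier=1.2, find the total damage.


Sum base + weapon + str = 297 + 121 + 2 = 420
Multiply by 1.2:
420 * 1.2 = 504.0

504.0 damage


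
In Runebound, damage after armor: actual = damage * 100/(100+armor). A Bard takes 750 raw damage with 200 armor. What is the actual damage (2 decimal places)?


actual = 750 * 100 / (100 + 200)
= 750 * 100 / 300
= 75000 / 300
= 250.00

250.00 damage


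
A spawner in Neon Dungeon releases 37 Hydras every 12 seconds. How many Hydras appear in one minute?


Spawns per minute = count * (60 / interval)
= 37 * (60 / 12)
= 37 * 5.0
= 185.0

185.0 per minute


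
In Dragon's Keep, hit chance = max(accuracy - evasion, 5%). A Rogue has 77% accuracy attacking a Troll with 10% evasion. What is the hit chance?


accuracy - evasion = 77 - 10 = 67
Apply floor: max(67, 5) = 67
Hit chance = 67%

67%


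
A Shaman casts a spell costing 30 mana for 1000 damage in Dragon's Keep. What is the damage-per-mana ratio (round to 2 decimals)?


Efficiency = damage / mana
= 1000 / 30
= 33.33

33.33 dmg/mana


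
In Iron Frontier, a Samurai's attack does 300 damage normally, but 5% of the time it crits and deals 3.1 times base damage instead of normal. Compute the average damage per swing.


E[dmg] = base * (1 + crit_chance * (crit_mult - 1))
cc as decimal = 5/100 = 0.05
cm - 1 = 3.1 - 1 = 2.1
Bonus factor = 0.05 * 2.1 = 0.105
Total multiplier = 1 + 0.105 = 1.105
Expected damage = 300 * 1.105 = 331.50

331.50 damage


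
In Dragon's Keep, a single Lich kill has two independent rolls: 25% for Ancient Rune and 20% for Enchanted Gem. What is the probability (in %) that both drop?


For independent events, P(both) = P(A) * P(B)
= 25% * 20%
= 500 / 100 %
= 5.0%

5.0%


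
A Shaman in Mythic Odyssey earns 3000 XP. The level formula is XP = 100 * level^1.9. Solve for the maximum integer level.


XP = 100 * level^1.9, so level = (XP / 100)^(1/1.9)
= (3000 / 100)^(1/1.9)
= 30.0^0.5263
= 5.9901
Floor: level = 5

level 5


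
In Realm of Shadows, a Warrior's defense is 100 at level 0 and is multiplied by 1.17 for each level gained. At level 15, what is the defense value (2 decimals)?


value = base * growth^level
= 100 * 1.17^15
= 100 * 10.538721
= 1053.87

1053.87 defense


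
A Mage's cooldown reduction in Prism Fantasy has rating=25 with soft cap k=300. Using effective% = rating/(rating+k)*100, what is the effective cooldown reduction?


effective% = rating / (rating + k) * 100
= 25 / (25 + 300) * 100
= 25 / 325 * 100
= 0.076923 * 100
= 7.69%

7.69%


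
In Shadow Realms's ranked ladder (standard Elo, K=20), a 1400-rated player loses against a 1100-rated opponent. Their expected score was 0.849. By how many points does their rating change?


Elo update: delta = K * (S - Ea), where S = 0 (loses)
S - Ea = 0 - 0.849 = -0.849
Rating change = 20 * -0.849
= -16.98

-16.98 rating points


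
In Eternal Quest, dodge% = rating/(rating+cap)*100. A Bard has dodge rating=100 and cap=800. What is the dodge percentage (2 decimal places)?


dodge% = 100 / (100 + 800) * 100
= 100 / 900 * 100
= 0.111111 * 100
= 11.11%

11.11%


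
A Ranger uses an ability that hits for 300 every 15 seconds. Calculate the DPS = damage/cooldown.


DPS = damage / cooldown
= 300 / 15
= 20.00

20.00 DPS


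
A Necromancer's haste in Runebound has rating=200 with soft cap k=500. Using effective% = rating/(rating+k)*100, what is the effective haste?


effective% = rating / (rating + k) * 100
= 200 / (200 + 500) * 100
= 200 / 700 * 100
= 0.285714 * 100
= 28.57%

28.57%


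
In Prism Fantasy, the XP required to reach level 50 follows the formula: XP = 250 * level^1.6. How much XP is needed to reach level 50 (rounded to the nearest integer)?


XP = 250 * level^1.6
Substitute level = 50:
XP = 250 * 50^1.6
= 250 * 522.8198
= 130705

130705 XP


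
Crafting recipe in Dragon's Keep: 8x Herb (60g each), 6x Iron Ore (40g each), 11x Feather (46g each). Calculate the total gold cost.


Cost breakdown:
  Herb: 8 * 60 = 480
  Iron Ore: 6 * 40 = 240
  Feather: 11 * 46 = 506
Total = 480 + 240 + 506 = 1226

1226 gold


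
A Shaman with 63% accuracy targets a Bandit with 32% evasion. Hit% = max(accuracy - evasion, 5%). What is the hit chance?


accuracy - evasion = 63 - 32 = 31
Apply floor: max(31, 5) = 31
Hit chance = 31%

31%


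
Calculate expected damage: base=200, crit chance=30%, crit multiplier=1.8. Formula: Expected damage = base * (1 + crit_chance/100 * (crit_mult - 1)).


E[dmg] = base * (1 + crit_chance * (crit_mult - 1))
cc as decimal = 30/100 = 0.3
cm - 1 = 1.8 - 1 = 0.8
Bonus factor = 0.3 * 0.8 = 0.24
Total multiplier = 1 + 0.24 = 1.24
Expected damage = 200 * 1.24 = 248.00

248.00 damage


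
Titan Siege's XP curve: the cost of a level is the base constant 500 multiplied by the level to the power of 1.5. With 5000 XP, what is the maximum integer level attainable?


XP = 500 * level^1.5, so level = (XP / 500)^(1/1.5)
= (5000 / 500)^(1/1.5)
= 10.0^0.6667
= 4.6416
Floor: level = 4

level 4


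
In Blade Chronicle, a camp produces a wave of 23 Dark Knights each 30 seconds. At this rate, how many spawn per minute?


Spawns per minute = count * (60 / interval)
= 23 * (60 / 30)
= 23 * 2.0
= 46.0

46.0 per minute


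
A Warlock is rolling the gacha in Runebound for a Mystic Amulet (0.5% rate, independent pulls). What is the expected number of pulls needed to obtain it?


Expected pulls for a geometric distribution = 1/p = 100 / rate%
= 100 / 0.5
= 200.0

200.0 pulls


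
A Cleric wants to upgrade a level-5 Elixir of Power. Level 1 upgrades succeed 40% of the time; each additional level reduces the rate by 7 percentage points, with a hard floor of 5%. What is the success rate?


raw_rate = 40 - 7 * (5 - 1)
= 40 - 7 * 4
= 40 - 28
= 12
Apply floor: max(12, 5) = 12%

12%


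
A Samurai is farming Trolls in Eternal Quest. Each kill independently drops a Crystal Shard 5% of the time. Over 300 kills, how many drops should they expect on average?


Expected drops = kills * (drop_rate / 100)
= 300 * (5 / 100)
= 300 * 0.05
= 15.0

15.0 drops


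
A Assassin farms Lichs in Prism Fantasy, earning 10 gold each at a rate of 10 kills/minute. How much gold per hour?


Gold per minute = 10 * 10 = 100
Gold per hour = 100 * 60 = 6000

6000 gold/hour


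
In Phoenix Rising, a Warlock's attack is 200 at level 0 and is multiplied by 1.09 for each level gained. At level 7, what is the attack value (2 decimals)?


value = base * growth^level
= 200 * 1.09^7
= 200 * 1.828039
= 365.61

365.61 attack


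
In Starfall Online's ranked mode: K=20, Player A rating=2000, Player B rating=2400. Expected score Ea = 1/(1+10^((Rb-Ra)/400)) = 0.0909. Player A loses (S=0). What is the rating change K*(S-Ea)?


Elo update: delta = K * (S - Ea), where S = 0 (loses)
S - Ea = 0 - 0.0909 = -0.0909
Rating change = 20 * -0.0909
= -1.82

-1.82 rating points


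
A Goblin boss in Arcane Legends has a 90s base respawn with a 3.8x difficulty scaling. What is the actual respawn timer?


Respawn time = base * multiplier
= 90 * 3.8
= 342.0 seconds

342.0 seconds


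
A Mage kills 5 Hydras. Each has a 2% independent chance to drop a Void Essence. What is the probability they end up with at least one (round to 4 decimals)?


P(at least one) = 1 - P(none) = 1 - (1-p)^n
p = 2/100 = 0.02
1 - p = 0.98
(1 - p)^5 = 0.98^5 = 0.903921
P(at least one) = 1 - 0.903921 = 0.0961

0.0961


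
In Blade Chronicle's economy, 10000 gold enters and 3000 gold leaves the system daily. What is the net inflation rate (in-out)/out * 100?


Net gold = 10000 - 3000 = 7000
Inflation rate = net / sunk * 100 = 7000 / 3000 * 100
= 2.333333 * 100
= 233.33%

233.33%


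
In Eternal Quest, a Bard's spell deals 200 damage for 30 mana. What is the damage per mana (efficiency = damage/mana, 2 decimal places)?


Efficiency = damage / mana
= 200 / 30
= 6.67

6.67 dmg/mana


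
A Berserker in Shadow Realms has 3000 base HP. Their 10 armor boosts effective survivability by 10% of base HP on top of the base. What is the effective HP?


EHP = 3000 * (1 + 10/100)
= 3000 * (1 + 0.1)
= 3000 * 1.1
= 3300.0

3300.0 EHP


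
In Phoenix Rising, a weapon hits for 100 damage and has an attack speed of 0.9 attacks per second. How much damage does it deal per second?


DPS = damage * attack_speed
= 100 * 0.9
= 90.0

90.0 DPS


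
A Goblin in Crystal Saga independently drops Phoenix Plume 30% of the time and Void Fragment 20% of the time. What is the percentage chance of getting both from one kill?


For independent events, P(both) = P(A) * P(B)
= 30% * 20%
= 600 / 100 %
= 6.0%

6.0%


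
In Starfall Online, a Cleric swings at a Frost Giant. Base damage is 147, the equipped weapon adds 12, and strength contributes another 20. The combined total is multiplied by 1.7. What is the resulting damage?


Sum base + weapon + str = 147 + 12 + 20 = 179
Multiply by 1.7:
179 * 1.7 = 304.3

304.3 damage


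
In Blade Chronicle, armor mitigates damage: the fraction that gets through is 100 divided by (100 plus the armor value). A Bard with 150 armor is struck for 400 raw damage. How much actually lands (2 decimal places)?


actual = 400 * 100 / (100 + 150)
= 400 * 100 / 250
= 40000 / 250
= 160.00

160.00 damage


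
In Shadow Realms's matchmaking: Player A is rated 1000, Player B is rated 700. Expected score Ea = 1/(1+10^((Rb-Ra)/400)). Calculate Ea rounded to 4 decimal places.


Elo expected score: Ea = 1/(1 + 10^((Rb-Ra)/400))
Rb - Ra = 700 - 1000 = -300
(Rb-Ra)/400 = -300/400 = -0.75
10^-0.75 = 0.177828
Ea = 1/(1 + 0.177828) = 1/1.177828 = 0.8490

0.8490


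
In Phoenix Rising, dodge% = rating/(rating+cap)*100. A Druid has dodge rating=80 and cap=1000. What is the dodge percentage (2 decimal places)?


dodge% = 80 / (80 + 1000) * 100
= 80 / 1080 * 100
= 0.074074 * 100
= 7.41%

7.41%


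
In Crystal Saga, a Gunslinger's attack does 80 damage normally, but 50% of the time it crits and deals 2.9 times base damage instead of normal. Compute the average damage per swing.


E[dmg] = base * (1 + crit_chance * (crit_mult - 1))
cc as decimal = 50/100 = 0.5
cm - 1 = 2.9 - 1 = 1.9
Bonus factor = 0.5 * 1.9 = 0.95
Total multiplier = 1 + 0.95 = 1.95
Expected damage = 80 * 1.95 = 156.00

156.00 damage


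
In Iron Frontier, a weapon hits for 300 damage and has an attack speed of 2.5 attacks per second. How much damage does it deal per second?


DPS = damage * attack_speed
= 300 * 2.5
= 750.0

750.0 DPS


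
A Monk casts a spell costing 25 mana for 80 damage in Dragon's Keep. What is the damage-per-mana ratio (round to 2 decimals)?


Efficiency = damage / mana
= 80 / 25
= 3.20

3.20 dmg/mana


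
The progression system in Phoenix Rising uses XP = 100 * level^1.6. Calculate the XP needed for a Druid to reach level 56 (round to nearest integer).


XP = 100 * level^1.6
Substitute level = 56:
XP = 100 * 56^1.6
= 100 * 626.7594
= 62676

62676 XP


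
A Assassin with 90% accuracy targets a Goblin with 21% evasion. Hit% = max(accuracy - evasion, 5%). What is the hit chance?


accuracy - evasion = 90 - 21 = 69
Apply floor: max(69, 5) = 69
Hit chance = 69%

69%


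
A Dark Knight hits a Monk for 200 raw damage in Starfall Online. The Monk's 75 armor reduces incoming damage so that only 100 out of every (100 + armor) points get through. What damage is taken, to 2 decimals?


actual = 200 * 100 / (100 + 75)
= 200 * 100 / 175
= 20000 / 175
= 114.29

114.29 damage


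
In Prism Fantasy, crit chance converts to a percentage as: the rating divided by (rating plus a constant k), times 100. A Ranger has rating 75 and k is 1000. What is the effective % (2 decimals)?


effective% = rating / (rating + k) * 100
= 75 / (75 + 1000) * 100
= 75 / 1075 * 100
= 0.069767 * 100
= 6.98%

6.98%


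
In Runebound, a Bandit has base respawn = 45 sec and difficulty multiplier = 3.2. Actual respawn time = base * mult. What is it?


Respawn time = base * multiplier
= 45 * 3.2
= 144.0 seconds

144.0 seconds


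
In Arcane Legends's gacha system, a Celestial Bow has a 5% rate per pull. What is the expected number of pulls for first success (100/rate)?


Expected pulls for a geometric distribution = 1/p = 100 / rate%
= 100 / 5
= 20.0

20.0 pulls


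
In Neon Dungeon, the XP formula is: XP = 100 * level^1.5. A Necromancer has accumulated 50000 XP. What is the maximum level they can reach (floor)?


XP = 100 * level^1.5, so level = (XP / 100)^(1/1.5)
= (50000 / 100)^(1/1.5)
= 500.0^0.6667
= 62.9961
Floor: level = 62

level 62


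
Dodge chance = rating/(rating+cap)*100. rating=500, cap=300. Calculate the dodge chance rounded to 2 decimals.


dodge% = 500 / (500 + 300) * 100
= 500 / 800 * 100
= 0.625 * 100
= 62.50%

62.50%


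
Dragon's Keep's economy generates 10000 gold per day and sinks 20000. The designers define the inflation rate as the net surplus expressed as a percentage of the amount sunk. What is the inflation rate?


Net gold = 10000 - 20000 = -10000
Inflation rate = net / sunk * 100 = -10000 / 20000 * 100
= -0.5 * 100
= -50.00%

-50.00%


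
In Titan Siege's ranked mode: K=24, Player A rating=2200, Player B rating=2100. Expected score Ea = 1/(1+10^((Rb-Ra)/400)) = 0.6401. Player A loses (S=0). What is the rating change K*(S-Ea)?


Elo update: delta = K * (S - Ea), where S = 0 (loses)
S - Ea = 0 - 0.6401 = -0.6401
Rating change = 24 * -0.6401
= -15.36

-15.36 rating points


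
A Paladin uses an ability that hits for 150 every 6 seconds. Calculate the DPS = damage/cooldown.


DPS = damage / cooldown
= 150 / 6
= 25.00

25.00 DPS


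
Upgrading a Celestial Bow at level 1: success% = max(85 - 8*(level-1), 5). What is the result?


raw_rate = 85 - 8 * (1 - 1)
= 85 - 8 * 0
= 85 - 0
= 85
Apply floor: max(85, 5) = 85%

85%


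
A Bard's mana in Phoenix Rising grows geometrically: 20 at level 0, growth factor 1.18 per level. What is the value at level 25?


value = base * growth^level
= 20 * 1.18^25
= 20 * 62.668627
= 1253.37

1253.37 mana


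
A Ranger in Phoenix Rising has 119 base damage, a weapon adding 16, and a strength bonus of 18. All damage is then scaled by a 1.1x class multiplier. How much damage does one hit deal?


Sum base + weapon + str = 119 + 16 + 18 = 153
Multiply by 1.1:
153 * 1.1 = 168.3

168.3 damage


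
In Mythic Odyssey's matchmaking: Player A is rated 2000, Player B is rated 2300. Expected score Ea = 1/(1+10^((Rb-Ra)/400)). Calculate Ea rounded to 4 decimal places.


Elo expected score: Ea = 1/(1 + 10^((Rb-Ra)/400))
Rb - Ra = 2300 - 2000 = 300
(Rb-Ra)/400 = 300/400 = 0.75
10^0.75 = 5.623413
Ea = 1/(1 + 5.623413) = 1/6.623413 = 0.1510

0.1510


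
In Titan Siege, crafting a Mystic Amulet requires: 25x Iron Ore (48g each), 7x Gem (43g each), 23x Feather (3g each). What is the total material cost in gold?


Cost breakdown:
  Iron Ore: 25 * 48 = 1200
  Gem: 7 * 43 = 301
  Feather: 23 * 3 = 69
Total = 1200 + 301 + 69 = 1570

1570 gold


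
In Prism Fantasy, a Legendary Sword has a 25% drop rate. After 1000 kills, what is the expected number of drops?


Expected drops = kills * (drop_rate / 100)
= 1000 * (25 / 100)
= 1000 * 0.25
= 250.0

250.0 drops


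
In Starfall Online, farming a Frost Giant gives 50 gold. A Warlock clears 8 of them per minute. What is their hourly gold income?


Gold per minute = 50 * 8 = 400
Gold per hour = 400 * 60 = 24000

24000 gold/hour


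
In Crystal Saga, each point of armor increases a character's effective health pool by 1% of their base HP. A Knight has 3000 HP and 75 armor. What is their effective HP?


EHP = 3000 * (1 + 75/100)
= 3000 * (1 + 0.75)
= 3000 * 1.75
= 5250.0

5250.0 EHP


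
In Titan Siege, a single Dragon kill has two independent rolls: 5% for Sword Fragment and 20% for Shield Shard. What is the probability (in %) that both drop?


For independent events, P(both) = P(A) * P(B)
= 5% * 20%
= 100 / 100 %
= 1.0%

1.0%


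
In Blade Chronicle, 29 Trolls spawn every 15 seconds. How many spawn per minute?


Spawns per minute = count * (60 / interval)
= 29 * (60 / 15)
= 29 * 4.0
= 116.0

116.0 per minute


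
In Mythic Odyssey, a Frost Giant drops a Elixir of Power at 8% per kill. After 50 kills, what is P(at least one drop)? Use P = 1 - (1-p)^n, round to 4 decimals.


P(at least one) = 1 - P(none) = 1 - (1-p)^n
p = 8/100 = 0.08
1 - p = 0.92
(1 - p)^50 = 0.92^50 = 0.015466
P(at least one) = 1 - 0.015466 = 0.9845

0.9845


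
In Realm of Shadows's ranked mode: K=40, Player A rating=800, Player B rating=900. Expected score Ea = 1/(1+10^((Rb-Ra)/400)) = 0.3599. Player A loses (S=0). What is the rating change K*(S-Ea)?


Elo update: delta = K * (S - Ea), where S = 0 (loses)
S - Ea = 0 - 0.3599 = -0.3599
Rating change = 40 * -0.3599
= -14.40

-14.40 rating points


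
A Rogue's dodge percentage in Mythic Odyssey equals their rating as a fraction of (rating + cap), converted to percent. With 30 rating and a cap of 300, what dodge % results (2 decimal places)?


dodge% = 30 / (30 + 300) * 100
= 30 / 330 * 100
= 0.090909 * 100
= 9.09%

9.09%


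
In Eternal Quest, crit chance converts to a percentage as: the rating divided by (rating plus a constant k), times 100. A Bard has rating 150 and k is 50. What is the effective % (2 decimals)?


effective% = rating / (rating + k) * 100
= 150 / (150 + 50) * 100
= 150 / 200 * 100
= 0.75 * 100
= 75.00%

75.00%


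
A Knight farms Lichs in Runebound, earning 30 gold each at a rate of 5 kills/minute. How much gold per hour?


Gold per minute = 30 * 5 = 150
Gold per hour = 150 * 60 = 9000

9000 gold/hour


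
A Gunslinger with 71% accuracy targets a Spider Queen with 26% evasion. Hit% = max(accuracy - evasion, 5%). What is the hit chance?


accuracy - evasion = 71 - 26 = 45
Apply floor: max(45, 5) = 45
Hit chance = 45%

45%


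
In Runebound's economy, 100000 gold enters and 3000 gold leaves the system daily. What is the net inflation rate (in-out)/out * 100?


Net gold = 100000 - 3000 = 97000
Inflation rate = net / sunk * 100 = 97000 / 3000 * 100
= 32.333333 * 100
= 3233.33%

3233.33%


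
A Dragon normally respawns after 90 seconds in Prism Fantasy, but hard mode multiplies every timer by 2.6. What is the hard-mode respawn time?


Respawn time = base * multiplier
= 90 * 2.6
= 234.0 seconds

234.0 seconds


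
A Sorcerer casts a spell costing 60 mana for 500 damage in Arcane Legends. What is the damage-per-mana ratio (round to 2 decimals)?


Efficiency = damage / mana
= 500 / 60
= 8.33

8.33 dmg/mana


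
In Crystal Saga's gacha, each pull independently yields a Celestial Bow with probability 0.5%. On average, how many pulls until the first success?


Expected pulls for a geometric distribution = 1/p = 100 / rate%
= 100 / 0.5
= 200.0

200.0 pulls


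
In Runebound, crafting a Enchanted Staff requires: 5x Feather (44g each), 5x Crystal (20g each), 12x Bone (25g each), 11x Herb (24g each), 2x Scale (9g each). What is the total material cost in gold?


Cost breakdown:
  Feather: 5 * 44 = 220
  Crystal: 5 * 20 = 100
  Bone: 12 * 25 = 300
  Herb: 11 * 24 = 264
  Scale: 2 * 9 = 18
Total = 220 + 100 + 300 + 264 + 18 = 902

902 gold


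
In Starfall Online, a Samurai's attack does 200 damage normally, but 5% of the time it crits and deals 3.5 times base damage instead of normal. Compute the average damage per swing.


E[dmg] = base * (1 + crit_chance * (crit_mult - 1))
cc as decimal = 5/100 = 0.05
cm - 1 = 3.5 - 1 = 2.5
Bonus factor = 0.05 * 2.5 = 0.125
Total multiplier = 1 + 0.125 = 1.125
Expected damage = 200 * 1.125 = 225.00

225.00 damage


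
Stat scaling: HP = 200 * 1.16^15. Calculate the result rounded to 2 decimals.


value = base * growth^level
= 200 * 1.16^15
= 200 * 9.265521
= 1853.10

1853.10 HP


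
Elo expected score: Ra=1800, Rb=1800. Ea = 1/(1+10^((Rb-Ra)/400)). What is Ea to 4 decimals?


Elo expected score: Ea = 1/(1 + 10^((Rb-Ra)/400))
Rb - Ra = 1800 - 1800 = 0
(Rb-Ra)/400 = 0/400 = 0.0
10^0.0 = 1.0
Ea = 1/(1 + 1.0) = 1/2.0 = 0.5000

0.5000


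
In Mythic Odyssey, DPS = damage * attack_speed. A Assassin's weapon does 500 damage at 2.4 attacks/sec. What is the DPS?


DPS = damage * attack_speed
= 500 * 2.4
= 1200.0

1200.0 DPS


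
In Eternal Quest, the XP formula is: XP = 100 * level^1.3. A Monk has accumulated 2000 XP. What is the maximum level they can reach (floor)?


XP = 100 * level^1.3, so level = (XP / 100)^(1/1.3)
= (2000 / 100)^(1/1.3)
= 20.0^0.7692
= 10.0183
Floor: level = 10

level 10


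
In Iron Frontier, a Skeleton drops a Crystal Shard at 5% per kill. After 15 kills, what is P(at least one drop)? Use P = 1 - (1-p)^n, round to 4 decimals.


P(at least one) = 1 - P(none) = 1 - (1-p)^n
p = 5/100 = 0.05
1 - p = 0.95
(1 - p)^15 = 0.95^15 = 0.463291
P(at least one) = 1 - 0.463291 = 0.5367

0.5367


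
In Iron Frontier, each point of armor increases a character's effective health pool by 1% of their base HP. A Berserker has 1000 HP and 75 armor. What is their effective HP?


EHP = 1000 * (1 + 75/100)
= 1000 * (1 + 0.75)
= 1000 * 1.75
= 1750.0

1750.0 EHP


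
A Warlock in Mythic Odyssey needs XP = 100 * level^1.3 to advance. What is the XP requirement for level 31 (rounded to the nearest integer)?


XP = 100 * level^1.3
Substitute level = 31:
XP = 100 * 31^1.3
= 100 * 86.8501
= 8685

8685 XP


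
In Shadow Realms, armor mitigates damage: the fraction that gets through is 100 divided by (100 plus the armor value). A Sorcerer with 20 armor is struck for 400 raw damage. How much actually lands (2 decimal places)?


actual = 400 * 100 / (100 + 20)
= 400 * 100 / 120
= 40000 / 120
= 333.33

333.33 damage


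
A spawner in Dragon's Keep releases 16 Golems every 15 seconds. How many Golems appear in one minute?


Spawns per minute = count * (60 / interval)
= 16 * (60 / 15)
= 16 * 4.0
= 64.0

64.0 per minute


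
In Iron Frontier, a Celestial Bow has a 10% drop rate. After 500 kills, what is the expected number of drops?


Expected drops = kills * (drop_rate / 100)
= 500 * (10 / 100)
= 500 * 0.1
= 50.0

50.0 drops


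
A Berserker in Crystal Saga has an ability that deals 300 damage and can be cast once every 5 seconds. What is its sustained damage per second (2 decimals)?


DPS = damage / cooldown
= 300 / 5
= 60.00

60.00 DPS


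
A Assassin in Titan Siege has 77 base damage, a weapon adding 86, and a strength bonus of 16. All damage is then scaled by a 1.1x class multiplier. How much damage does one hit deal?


Sum base + weapon + str = 77 + 86 + 16 = 179
Multiply by 1.1:
179 * 1.1 = 196.9

196.9 damage


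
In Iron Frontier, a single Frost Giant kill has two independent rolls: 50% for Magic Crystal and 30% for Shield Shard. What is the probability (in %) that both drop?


For independent events, P(both) = P(A) * P(B)
= 50% * 30%
= 1500 / 100 %
= 15.0%

15.0%


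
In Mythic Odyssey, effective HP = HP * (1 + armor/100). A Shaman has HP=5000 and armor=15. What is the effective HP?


EHP = 5000 * (1 + 15/100)
= 5000 * (1 + 0.15)
= 5000 * 1.15
= 5750.0

5750.0 EHP


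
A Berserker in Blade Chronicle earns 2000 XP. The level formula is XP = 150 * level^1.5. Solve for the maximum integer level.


XP = 150 * level^1.5, so level = (XP / 150)^(1/1.5)
= (2000 / 150)^(1/1.5)
= 13.3333^0.6667
= 5.6229
Floor: level = 5

level 5


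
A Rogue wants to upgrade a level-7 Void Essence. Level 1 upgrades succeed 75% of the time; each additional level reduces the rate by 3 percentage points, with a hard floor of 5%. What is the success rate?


raw_rate = 75 - 3 * (7 - 1)
= 75 - 3 * 6
= 75 - 18
= 57
Apply floor: max(57, 5) = 57%

57%


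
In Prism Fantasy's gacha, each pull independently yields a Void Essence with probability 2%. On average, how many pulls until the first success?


Expected pulls for a geometric distribution = 1/p = 100 / rate%
= 100 / 2
= 50.0

50.0 pulls


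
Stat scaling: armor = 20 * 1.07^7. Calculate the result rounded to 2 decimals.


value = base * growth^level
= 20 * 1.07^7
= 20 * 1.605781
= 32.12

32.12 armor


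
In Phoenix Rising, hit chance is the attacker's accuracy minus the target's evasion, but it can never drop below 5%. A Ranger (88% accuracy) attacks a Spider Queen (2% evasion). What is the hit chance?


accuracy - evasion = 88 - 2 = 86
Apply floor: max(86, 5) = 86
Hit chance = 86%

86%


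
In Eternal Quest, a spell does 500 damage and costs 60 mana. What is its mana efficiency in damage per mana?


Efficiency = damage / mana
= 500 / 60
= 8.33

8.33 dmg/mana
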